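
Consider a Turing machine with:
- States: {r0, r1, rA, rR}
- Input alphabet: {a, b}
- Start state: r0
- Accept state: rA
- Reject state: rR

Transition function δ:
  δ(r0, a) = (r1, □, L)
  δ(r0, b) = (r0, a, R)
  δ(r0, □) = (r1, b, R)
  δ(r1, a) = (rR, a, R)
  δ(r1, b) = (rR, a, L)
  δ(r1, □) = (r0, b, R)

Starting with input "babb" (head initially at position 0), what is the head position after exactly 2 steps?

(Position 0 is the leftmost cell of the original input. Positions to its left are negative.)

Execution trace (head position shown):
Step 0: [r0]babb  (head at position 0)
Step 1: move right → a[r0]abb  (head at position 1)
Step 2: move left → [r1]a□bb  (head at position 0)

After 2 steps, the head is at position 0.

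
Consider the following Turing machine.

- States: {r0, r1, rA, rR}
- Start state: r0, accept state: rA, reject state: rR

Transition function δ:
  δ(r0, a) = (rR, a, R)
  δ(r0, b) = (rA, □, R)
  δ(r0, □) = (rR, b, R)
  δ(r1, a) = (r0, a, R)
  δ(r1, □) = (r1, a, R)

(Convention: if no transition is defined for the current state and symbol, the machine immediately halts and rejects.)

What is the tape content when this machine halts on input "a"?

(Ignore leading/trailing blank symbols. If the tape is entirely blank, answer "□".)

Execution trace:
Initial: [r0]a
Step 1: δ(r0, a) = (rR, a, R) → a[rR]□

The machine reaches the reject state rR and halts.

Final tape (ignoring leading/trailing blanks): a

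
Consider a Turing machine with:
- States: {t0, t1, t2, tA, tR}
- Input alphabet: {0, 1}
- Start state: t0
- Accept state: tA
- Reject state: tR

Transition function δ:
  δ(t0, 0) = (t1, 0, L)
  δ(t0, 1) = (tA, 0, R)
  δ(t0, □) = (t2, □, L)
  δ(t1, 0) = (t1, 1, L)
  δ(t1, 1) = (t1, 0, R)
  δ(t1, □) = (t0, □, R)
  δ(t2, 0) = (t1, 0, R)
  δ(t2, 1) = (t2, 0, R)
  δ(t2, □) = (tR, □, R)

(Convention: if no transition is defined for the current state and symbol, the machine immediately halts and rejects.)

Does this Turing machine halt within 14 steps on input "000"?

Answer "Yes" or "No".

Execution trace:
Initial: [t0]000
Step 1: δ(t0, 0) = (t1, 0, L) → [t1]□000
Step 2: δ(t1, □) = (t0, □, R) → □[t0]000
Step 3: δ(t0, 0) = (t1, 0, L) → [t1]□000
Step 4: δ(t1, □) = (t0, □, R) → □[t0]000
Step 5: δ(t0, 0) = (t1, 0, L) → [t1]□000
Step 6: δ(t1, □) = (t0, □, R) → □[t0]000
Step 7: δ(t0, 0) = (t1, 0, L) → [t1]□000
Step 8: δ(t1, □) = (t0, □, R) → □[t0]000
Step 9: δ(t0, 0) = (t1, 0, L) → [t1]□000
Step 10: δ(t1, □) = (t0, □, R) → □[t0]000
Step 11: δ(t0, 0) = (t1, 0, L) → [t1]□000
Step 12: δ(t1, □) = (t0, □, R) → □[t0]000
Step 13: δ(t0, 0) = (t1, 0, L) → [t1]□000
Step 14: δ(t1, □) = (t0, □, R) → □[t0]000

The machine has not reached a halting state after 14 steps.
The machine did not halt within the 14-step bound.

Answer: No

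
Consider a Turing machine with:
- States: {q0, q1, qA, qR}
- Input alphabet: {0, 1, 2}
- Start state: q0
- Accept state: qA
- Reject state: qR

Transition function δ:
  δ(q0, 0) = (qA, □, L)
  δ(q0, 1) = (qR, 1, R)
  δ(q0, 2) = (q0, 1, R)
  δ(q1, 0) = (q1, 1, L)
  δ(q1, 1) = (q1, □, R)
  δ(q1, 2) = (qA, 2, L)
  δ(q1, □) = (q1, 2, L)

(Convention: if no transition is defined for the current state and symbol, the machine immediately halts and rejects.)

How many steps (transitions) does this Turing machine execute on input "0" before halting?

Execution trace:
Initial: [q0]0
Step 1: δ(q0, 0) = (qA, □, L) → [qA]□□

The machine reaches the accept state qA and halts.

The machine executed 1 step before halting.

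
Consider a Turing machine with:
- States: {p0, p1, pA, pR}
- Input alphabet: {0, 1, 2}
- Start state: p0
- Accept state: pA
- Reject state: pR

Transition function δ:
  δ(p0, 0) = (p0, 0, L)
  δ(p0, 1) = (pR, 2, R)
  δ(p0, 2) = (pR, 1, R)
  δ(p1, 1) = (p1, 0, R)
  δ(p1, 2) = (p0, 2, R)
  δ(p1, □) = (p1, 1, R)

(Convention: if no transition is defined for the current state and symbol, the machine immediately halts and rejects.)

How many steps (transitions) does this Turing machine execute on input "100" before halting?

Execution trace:
Initial: [p0]100
Step 1: δ(p0, 1) = (pR, 2, R) → 2[pR]00

The machine reaches the reject state pR and halts.

The machine executed 1 step before halting.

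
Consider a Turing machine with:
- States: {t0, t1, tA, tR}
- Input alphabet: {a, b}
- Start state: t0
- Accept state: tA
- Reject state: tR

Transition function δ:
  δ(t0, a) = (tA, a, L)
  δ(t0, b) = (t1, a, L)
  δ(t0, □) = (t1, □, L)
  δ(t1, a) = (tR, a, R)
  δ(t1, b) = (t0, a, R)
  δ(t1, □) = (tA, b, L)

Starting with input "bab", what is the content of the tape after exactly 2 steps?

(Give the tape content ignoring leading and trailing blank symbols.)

Execution trace:
Initial: [t0]bab
Step 1: δ(t0, b) = (t1, a, L) → [t1]□aab
Step 2: δ(t1, □) = (tA, b, L) → [tA]□baab

The machine reaches the accept state tA and halts.

After 2 steps, the tape (ignoring leading/trailing blanks) is: baab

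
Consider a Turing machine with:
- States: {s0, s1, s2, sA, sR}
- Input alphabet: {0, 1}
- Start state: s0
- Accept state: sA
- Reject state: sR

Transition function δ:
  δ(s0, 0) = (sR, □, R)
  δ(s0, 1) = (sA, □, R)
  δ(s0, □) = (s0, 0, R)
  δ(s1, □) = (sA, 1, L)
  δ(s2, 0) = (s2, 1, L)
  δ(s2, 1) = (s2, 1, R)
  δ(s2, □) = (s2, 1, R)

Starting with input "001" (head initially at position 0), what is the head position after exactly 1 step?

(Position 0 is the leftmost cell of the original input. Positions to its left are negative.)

Execution trace (head position shown):
Step 0: [s0]001  (head at position 0)
Step 1: move right → □[sR]01  (head at position 1)

After 1 step, the head is at position 1.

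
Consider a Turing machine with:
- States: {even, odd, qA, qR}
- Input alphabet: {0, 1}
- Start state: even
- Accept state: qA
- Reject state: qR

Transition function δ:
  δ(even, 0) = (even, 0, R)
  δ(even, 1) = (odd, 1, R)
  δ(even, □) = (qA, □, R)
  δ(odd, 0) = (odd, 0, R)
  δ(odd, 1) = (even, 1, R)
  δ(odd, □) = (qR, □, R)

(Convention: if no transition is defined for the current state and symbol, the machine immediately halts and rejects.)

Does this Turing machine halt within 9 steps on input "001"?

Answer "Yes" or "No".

Execution trace:
Initial: [even]001
Step 1: δ(even, 0) = (even, 0, R) → 0[even]01
Step 2: δ(even, 0) = (even, 0, R) → 00[even]1
Step 3: δ(even, 1) = (odd, 1, R) → 001[odd]□
Step 4: δ(odd, □) = (qR, □, R) → 001□[qR]□

The machine reaches the reject state qR and halts.
The machine halted after 4 steps (within the 9-step bound).

Answer: Yes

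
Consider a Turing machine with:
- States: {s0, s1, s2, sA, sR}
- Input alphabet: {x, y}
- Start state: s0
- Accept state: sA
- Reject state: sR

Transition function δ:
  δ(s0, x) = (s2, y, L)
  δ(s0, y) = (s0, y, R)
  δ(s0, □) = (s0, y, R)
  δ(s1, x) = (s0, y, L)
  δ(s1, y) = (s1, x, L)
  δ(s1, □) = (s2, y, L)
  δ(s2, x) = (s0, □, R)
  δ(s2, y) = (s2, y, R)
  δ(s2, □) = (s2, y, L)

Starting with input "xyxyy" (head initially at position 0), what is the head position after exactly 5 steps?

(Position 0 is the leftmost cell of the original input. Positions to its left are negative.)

Execution trace (head position shown):
Step 0: [s0]xyxyy  (head at position 0)
Step 1: move left → [s2]□yyxyy  (head at position -1)
Step 2: move left → [s2]□yyyxyy  (head at position -2)
Step 3: move left → [s2]□yyyyxyy  (head at position -3)
Step 4: move left → [s2]□yyyyyxyy  (head at position -4)
Step 5: move left → [s2]□yyyyyyxyy  (head at position -5)

After 5 steps, the head is at position -5.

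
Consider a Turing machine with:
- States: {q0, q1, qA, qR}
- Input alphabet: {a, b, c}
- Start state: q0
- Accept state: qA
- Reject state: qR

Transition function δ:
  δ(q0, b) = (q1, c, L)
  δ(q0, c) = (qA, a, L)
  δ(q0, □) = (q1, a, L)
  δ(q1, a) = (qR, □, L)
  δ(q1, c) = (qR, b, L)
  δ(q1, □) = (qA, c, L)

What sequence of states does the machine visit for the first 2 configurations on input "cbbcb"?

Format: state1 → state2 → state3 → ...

Execution trace:
Initial: [q0]cbbcb
Step 1: δ(q0, c) = (qA, a, L) → [qA]□abbcb

The machine reaches the accept state qA and halts.

State sequence: q0 → qA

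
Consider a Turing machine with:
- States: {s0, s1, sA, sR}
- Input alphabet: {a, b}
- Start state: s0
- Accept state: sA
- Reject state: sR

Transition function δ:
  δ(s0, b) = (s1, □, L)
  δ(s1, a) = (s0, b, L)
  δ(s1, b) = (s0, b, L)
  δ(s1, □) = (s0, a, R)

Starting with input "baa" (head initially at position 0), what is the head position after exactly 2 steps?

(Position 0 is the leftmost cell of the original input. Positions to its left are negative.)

Execution trace (head position shown):
Step 0: [s0]baa  (head at position 0)
Step 1: move left → [s1]□□aa  (head at position -1)
Step 2: move right → a[s0]□aa  (head at position 0)

After 2 steps, the head is at position 0.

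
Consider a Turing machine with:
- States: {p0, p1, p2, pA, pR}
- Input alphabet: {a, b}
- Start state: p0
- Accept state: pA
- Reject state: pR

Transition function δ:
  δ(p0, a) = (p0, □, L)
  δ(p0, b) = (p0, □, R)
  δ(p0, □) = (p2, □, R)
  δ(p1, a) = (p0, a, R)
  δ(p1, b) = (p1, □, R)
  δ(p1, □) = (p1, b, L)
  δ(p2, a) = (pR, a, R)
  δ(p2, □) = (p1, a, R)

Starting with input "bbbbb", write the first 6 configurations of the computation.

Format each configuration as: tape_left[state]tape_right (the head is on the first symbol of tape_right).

Transitions applied:
Step 1: δ(p0, b) = (p0, □, R)
Step 2: δ(p0, b) = (p0, □, R)
Step 3: δ(p0, b) = (p0, □, R)
Step 4: δ(p0, b) = (p0, □, R)
Step 5: δ(p0, b) = (p0, □, R)

The first 6 configurations are:
[p0]bbbbb ⊢ □[p0]bbbb ⊢ □□[p0]bbb ⊢ □□□[p0]bb ⊢ □□□□[p0]b ⊢ □□□□□[p0]□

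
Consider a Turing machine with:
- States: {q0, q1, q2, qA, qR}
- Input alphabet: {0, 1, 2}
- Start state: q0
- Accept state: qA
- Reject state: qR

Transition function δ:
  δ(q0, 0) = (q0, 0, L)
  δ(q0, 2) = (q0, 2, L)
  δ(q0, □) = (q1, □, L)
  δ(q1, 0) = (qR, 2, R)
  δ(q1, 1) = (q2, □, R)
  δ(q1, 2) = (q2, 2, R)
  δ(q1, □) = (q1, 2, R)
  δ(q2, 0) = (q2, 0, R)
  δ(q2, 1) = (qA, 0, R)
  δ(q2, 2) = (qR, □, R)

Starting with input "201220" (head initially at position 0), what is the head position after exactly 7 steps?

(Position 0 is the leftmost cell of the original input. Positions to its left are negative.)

Execution trace (head position shown):
Step 0: [q0]201220  (head at position 0)
Step 1: move left → [q0]□201220  (head at position -1)
Step 2: move left → [q1]□□201220  (head at position -2)
Step 3: move right → 2[q1]□201220  (head at position -1)
Step 4: move right → 22[q1]201220  (head at position 0)
Step 5: move right → 222[q2]01220  (head at position 1)
Step 6: move right → 2220[q2]1220  (head at position 2)
Step 7: move right → 22200[qA]220  (head at position 3)

After 7 steps, the head is at position 3.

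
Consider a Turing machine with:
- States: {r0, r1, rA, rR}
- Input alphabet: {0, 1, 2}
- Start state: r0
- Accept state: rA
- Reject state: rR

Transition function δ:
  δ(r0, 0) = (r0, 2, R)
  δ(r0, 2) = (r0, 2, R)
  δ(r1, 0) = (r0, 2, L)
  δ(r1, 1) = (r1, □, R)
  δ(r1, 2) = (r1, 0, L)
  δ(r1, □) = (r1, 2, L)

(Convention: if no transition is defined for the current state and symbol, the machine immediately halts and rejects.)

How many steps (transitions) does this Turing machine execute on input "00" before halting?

Execution trace:
Initial: [r0]00
Step 1: δ(r0, 0) = (r0, 2, R) → 2[r0]0
Step 2: δ(r0, 0) = (r0, 2, R) → 22[r0]□

No transition is defined for δ(r0, □). By convention the machine halts and rejects.

The machine executed 2 steps before halting.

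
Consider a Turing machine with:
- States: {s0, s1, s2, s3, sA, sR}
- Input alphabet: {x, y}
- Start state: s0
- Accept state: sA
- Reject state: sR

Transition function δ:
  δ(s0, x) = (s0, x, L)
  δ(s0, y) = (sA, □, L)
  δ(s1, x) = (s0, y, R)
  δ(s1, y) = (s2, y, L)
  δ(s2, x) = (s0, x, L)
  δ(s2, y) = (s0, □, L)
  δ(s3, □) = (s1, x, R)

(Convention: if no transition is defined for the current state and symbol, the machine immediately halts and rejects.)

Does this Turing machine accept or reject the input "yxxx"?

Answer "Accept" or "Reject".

Execution trace:
Initial: [s0]yxxx
Step 1: δ(s0, y) = (sA, □, L) → [sA]□□xxx

The machine reaches the accept state sA and halts.

Answer: Accept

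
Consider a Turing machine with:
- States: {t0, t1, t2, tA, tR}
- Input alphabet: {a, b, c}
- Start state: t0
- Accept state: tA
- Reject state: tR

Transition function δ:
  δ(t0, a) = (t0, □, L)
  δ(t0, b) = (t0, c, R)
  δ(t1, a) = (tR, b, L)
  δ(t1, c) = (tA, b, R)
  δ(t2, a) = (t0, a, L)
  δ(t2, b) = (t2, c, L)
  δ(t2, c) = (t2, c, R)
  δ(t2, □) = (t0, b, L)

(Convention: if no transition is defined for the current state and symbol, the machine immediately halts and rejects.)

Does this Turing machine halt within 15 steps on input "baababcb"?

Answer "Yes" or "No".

Execution trace:
Initial: [t0]baababcb
Step 1: δ(t0, b) = (t0, c, R) → c[t0]aababcb
Step 2: δ(t0, a) = (t0, □, L) → [t0]c□ababcb

No transition is defined for δ(t0, c). By convention the machine halts and rejects.
The machine halted after 2 steps (within the 15-step bound).

Answer: Yes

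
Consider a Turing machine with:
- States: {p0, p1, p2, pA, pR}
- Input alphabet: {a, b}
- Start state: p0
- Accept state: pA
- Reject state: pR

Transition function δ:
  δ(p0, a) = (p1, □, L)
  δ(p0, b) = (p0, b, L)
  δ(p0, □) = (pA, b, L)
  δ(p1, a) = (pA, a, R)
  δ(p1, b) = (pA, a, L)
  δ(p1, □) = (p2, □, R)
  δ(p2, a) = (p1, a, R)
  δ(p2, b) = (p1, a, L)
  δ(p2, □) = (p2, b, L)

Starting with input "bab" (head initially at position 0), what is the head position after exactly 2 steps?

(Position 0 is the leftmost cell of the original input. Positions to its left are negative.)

Execution trace (head position shown):
Step 0: [p0]bab  (head at position 0)
Step 1: move left → [p0]□bab  (head at position -1)
Step 2: move left → [pA]□bbab  (head at position -2)

After 2 steps, the head is at position -2.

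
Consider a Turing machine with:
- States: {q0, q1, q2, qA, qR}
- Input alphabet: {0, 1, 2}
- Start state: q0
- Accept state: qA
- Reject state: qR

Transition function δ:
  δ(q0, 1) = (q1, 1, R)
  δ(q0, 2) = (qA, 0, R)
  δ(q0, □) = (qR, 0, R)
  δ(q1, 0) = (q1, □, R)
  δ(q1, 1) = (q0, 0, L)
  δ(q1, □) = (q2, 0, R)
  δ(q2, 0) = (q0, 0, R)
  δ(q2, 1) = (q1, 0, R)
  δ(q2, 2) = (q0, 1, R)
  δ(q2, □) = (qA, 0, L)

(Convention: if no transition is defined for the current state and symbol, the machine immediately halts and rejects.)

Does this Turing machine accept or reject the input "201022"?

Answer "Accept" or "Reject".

Execution trace:
Initial: [q0]201022
Step 1: δ(q0, 2) = (qA, 0, R) → 0[qA]01022

The machine reaches the accept state qA and halts.

Answer: Accept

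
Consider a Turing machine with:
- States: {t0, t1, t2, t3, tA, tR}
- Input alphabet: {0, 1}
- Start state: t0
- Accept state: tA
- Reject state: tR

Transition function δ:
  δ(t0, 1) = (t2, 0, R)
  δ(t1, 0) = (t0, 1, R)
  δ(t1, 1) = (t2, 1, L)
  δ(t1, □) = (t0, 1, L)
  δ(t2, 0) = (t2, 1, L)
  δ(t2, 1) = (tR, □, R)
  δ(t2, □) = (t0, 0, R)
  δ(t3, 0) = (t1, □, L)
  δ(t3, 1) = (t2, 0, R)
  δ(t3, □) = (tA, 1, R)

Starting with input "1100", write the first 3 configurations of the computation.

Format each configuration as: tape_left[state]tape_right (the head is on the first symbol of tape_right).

Transitions applied:
Step 1: δ(t0, 1) = (t2, 0, R)
Step 2: δ(t2, 1) = (tR, □, R)

The first 3 configurations are:
[t0]1100 ⊢ 0[t2]100 ⊢ 0□[tR]00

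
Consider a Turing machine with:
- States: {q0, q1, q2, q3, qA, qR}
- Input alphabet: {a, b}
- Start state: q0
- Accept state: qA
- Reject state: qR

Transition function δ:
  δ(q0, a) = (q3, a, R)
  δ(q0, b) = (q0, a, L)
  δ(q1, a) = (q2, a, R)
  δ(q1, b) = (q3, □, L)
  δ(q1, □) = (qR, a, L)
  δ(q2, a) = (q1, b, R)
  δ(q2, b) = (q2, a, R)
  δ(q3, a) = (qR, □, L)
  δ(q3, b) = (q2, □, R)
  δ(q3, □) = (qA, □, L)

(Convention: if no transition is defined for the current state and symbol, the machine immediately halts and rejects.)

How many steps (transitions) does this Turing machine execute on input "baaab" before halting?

Execution trace:
Initial: [q0]baaab
Step 1: δ(q0, b) = (q0, a, L) → [q0]□aaaab

No transition is defined for δ(q0, □). By convention the machine halts and rejects.

The machine executed 1 step before halting.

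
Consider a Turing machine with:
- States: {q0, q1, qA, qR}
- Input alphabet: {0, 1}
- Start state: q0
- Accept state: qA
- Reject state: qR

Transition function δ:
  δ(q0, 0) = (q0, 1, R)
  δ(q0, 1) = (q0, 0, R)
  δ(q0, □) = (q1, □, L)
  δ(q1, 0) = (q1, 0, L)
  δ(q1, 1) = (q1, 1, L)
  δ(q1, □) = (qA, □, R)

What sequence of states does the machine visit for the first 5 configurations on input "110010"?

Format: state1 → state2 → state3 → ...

Execution trace:
Initial: [q0]110010
Step 1: δ(q0, 1) = (q0, 0, R) → 0[q0]10010
Step 2: δ(q0, 1) = (q0, 0, R) → 00[q0]0010
Step 3: δ(q0, 0) = (q0, 1, R) → 001[q0]010
Step 4: δ(q0, 0) = (q0, 1, R) → 0011[q0]10

State sequence: q0 → q0 → q0 → q0 → q0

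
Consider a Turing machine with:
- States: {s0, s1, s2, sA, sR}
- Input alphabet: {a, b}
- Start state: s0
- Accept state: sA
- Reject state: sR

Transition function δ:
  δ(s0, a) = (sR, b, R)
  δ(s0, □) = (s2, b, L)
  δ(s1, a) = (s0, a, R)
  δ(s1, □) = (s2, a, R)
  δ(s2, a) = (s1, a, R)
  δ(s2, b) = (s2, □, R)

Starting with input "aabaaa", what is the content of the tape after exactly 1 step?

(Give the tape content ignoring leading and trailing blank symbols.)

Execution trace:
Initial: [s0]aabaaa
Step 1: δ(s0, a) = (sR, b, R) → b[sR]abaaa

The machine reaches the reject state sR and halts.

After 1 step, the tape (ignoring leading/trailing blanks) is: babaaa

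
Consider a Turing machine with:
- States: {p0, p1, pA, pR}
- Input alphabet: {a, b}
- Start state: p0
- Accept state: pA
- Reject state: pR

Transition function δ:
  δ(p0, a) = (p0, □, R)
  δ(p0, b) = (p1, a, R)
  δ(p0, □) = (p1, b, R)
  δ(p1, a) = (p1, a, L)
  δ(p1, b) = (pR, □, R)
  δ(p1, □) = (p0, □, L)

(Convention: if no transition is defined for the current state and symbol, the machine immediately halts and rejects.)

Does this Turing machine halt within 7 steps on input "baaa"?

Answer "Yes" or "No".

Execution trace:
Initial: [p0]baaa
Step 1: δ(p0, b) = (p1, a, R) → a[p1]aaa
Step 2: δ(p1, a) = (p1, a, L) → [p1]aaaa
Step 3: δ(p1, a) = (p1, a, L) → [p1]□aaaa
Step 4: δ(p1, □) = (p0, □, L) → [p0]□□aaaa
Step 5: δ(p0, □) = (p1, b, R) → b[p1]□aaaa
Step 6: δ(p1, □) = (p0, □, L) → [p0]b□aaaa
Step 7: δ(p0, b) = (p1, a, R) → a[p1]□aaaa

The machine has not reached a halting state after 7 steps.
The machine did not halt within the 7-step bound.

Answer: No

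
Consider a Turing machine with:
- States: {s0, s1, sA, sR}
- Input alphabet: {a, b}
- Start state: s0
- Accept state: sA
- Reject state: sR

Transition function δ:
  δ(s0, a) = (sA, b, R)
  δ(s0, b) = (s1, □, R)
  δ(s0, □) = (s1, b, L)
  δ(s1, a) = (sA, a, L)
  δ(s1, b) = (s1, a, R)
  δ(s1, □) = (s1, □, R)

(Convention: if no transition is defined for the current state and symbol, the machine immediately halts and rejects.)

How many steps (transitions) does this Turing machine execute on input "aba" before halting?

Execution trace:
Initial: [s0]aba
Step 1: δ(s0, a) = (sA, b, R) → b[sA]ba

The machine reaches the accept state sA and halts.

The machine executed 1 step before halting.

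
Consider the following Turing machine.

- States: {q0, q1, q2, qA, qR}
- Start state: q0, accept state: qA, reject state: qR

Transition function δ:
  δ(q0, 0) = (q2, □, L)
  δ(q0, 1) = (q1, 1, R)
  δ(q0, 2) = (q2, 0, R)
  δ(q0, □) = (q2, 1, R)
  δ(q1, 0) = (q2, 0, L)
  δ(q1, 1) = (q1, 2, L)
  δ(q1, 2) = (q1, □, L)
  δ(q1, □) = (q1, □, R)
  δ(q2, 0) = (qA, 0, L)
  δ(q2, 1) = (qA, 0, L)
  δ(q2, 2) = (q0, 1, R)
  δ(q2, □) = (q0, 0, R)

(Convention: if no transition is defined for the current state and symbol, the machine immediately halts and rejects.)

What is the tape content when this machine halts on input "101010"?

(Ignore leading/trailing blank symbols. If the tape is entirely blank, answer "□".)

Execution trace:
Initial: [q0]101010
Step 1: δ(q0, 1) = (q1, 1, R) → 1[q1]01010
Step 2: δ(q1, 0) = (q2, 0, L) → [q2]101010
Step 3: δ(q2, 1) = (qA, 0, L) → [qA]□001010

The machine reaches the accept state qA and halts.

Final tape (ignoring leading/trailing blanks): 001010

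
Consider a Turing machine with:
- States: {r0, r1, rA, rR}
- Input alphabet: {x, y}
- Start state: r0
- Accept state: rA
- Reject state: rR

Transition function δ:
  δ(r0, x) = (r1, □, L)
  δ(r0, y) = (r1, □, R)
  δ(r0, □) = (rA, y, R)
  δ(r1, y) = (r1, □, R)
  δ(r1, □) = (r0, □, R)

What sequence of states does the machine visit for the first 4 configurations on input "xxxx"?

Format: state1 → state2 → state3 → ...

Execution trace:
Initial: [r0]xxxx
Step 1: δ(r0, x) = (r1, □, L) → [r1]□□xxx
Step 2: δ(r1, □) = (r0, □, R) → □[r0]□xxx
Step 3: δ(r0, □) = (rA, y, R) → □y[rA]xxx

The machine reaches the accept state rA and halts.

State sequence: r0 → r1 → r0 → rA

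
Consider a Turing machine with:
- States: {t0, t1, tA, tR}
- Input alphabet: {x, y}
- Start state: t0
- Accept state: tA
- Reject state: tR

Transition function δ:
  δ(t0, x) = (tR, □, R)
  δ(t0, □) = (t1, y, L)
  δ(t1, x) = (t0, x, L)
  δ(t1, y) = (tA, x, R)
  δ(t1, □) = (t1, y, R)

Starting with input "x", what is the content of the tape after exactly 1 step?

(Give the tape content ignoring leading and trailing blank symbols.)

Execution trace:
Initial: [t0]x
Step 1: δ(t0, x) = (tR, □, R) → □[tR]□

The machine reaches the reject state tR and halts.

After 1 step, the tape (ignoring leading/trailing blanks) is: □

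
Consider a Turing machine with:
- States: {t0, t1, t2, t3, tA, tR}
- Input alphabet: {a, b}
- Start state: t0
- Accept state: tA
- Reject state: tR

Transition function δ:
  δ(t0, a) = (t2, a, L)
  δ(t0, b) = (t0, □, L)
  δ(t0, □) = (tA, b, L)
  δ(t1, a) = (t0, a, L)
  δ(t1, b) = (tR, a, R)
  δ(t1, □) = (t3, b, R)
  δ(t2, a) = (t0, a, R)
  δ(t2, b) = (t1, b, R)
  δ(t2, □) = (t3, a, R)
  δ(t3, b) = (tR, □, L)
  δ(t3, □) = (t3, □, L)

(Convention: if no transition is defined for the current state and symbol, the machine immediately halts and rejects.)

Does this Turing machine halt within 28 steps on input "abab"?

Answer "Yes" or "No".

Execution trace:
Initial: [t0]abab
Step 1: δ(t0, a) = (t2, a, L) → [t2]□abab
Step 2: δ(t2, □) = (t3, a, R) → a[t3]abab

No transition is defined for δ(t3, a). By convention the machine halts and rejects.
The machine halted after 2 steps (within the 28-step bound).

Answer: Yes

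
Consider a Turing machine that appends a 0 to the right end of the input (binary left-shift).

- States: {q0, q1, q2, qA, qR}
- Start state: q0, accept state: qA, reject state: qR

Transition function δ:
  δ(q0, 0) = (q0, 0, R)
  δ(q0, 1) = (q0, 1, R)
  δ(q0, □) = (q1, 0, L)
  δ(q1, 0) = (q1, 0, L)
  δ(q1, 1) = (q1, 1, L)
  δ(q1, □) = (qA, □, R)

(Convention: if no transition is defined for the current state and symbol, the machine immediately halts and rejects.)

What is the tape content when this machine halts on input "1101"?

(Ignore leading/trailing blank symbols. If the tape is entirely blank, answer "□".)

Execution trace:
Initial: [q0]1101
Step 1: δ(q0, 1) = (q0, 1, R) → 1[q0]101
Step 2: δ(q0, 1) = (q0, 1, R) → 11[q0]01
Step 3: δ(q0, 0) = (q0, 0, R) → 110[q0]1
Step 4: δ(q0, 1) = (q0, 1, R) → 1101[q0]□
Step 5: δ(q0, □) = (q1, 0, L) → 110[q1]10
Step 6: δ(q1, 1) = (q1, 1, L) → 11[q1]010
Step 7: δ(q1, 0) = (q1, 0, L) → 1[q1]1010
Step 8: δ(q1, 1) = (q1, 1, L) → [q1]11010
Step 9: δ(q1, 1) = (q1, 1, L) → [q1]□11010
Step 10: δ(q1, □) = (qA, □, R) → □[qA]11010

The machine reaches the accept state qA and halts.

Final tape (ignoring leading/trailing blanks): 11010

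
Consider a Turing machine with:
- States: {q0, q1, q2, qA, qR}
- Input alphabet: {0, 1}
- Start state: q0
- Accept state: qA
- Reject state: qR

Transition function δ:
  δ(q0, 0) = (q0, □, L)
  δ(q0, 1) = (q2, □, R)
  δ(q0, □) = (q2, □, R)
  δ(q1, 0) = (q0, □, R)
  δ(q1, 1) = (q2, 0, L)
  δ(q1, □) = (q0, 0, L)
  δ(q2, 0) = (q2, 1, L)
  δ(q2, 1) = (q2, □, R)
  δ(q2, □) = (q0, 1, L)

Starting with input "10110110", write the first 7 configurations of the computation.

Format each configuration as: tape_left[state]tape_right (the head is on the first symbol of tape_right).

Transitions applied:
Step 1: δ(q0, 1) = (q2, □, R)
Step 2: δ(q2, 0) = (q2, 1, L)
Step 3: δ(q2, □) = (q0, 1, L)
Step 4: δ(q0, □) = (q2, □, R)
Step 5: δ(q2, 1) = (q2, □, R)
Step 6: δ(q2, 1) = (q2, □, R)

The first 7 configurations are:
[q0]10110110 ⊢ □[q2]0110110 ⊢ [q2]□1110110 ⊢ [q0]□11110110 ⊢ □[q2]11110110 ⊢ □□[q2]1110110 ⊢ □□□[q2]110110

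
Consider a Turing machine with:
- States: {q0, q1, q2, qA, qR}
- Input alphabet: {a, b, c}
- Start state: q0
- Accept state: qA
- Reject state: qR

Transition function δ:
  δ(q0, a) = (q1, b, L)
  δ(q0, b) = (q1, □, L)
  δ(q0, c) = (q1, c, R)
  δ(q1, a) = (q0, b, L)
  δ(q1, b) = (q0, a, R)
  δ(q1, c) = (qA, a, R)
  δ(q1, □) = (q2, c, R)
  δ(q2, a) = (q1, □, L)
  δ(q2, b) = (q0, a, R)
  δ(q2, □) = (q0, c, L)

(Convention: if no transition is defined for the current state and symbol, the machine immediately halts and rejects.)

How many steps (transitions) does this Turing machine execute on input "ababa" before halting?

Execution trace:
Initial: [q0]ababa
Step 1: δ(q0, a) = (q1, b, L) → [q1]□bbaba
Step 2: δ(q1, □) = (q2, c, R) → c[q2]bbaba
Step 3: δ(q2, b) = (q0, a, R) → ca[q0]baba
Step 4: δ(q0, b) = (q1, □, L) → c[q1]a□aba
Step 5: δ(q1, a) = (q0, b, L) → [q0]cb□aba
Step 6: δ(q0, c) = (q1, c, R) → c[q1]b□aba
Step 7: δ(q1, b) = (q0, a, R) → ca[q0]□aba

No transition is defined for δ(q0, □). By convention the machine halts and rejects.

The machine executed 7 steps before halting.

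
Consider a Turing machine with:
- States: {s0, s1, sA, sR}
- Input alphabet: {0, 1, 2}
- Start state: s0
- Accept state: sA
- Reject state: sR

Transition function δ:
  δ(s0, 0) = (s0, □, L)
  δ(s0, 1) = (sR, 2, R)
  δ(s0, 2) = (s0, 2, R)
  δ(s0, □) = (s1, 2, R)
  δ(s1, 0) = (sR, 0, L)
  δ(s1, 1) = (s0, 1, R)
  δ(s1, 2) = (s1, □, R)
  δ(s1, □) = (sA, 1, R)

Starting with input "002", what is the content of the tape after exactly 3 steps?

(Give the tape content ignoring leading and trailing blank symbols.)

Execution trace:
Initial: [s0]002
Step 1: δ(s0, 0) = (s0, □, L) → [s0]□□02
Step 2: δ(s0, □) = (s1, 2, R) → 2[s1]□02
Step 3: δ(s1, □) = (sA, 1, R) → 21[sA]02

The machine reaches the accept state sA and halts.

After 3 steps, the tape (ignoring leading/trailing blanks) is: 2102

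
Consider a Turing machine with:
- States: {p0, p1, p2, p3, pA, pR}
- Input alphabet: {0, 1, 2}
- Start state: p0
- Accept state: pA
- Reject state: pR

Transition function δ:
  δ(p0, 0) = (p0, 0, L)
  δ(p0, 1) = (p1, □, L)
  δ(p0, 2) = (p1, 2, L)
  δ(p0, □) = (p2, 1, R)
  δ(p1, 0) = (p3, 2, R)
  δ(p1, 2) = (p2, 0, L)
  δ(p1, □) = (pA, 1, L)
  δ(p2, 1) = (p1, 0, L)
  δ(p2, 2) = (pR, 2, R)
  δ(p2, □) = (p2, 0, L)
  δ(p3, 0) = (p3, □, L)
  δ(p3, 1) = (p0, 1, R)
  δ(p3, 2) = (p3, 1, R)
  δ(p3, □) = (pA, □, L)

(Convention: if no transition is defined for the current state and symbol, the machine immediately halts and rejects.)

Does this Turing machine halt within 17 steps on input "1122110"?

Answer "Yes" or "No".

Execution trace:
Initial: [p0]1122110
Step 1: δ(p0, 1) = (p1, □, L) → [p1]□□122110
Step 2: δ(p1, □) = (pA, 1, L) → [pA]□1□122110

The machine reaches the accept state pA and halts.
The machine halted after 2 steps (within the 17-step bound).

Answer: Yes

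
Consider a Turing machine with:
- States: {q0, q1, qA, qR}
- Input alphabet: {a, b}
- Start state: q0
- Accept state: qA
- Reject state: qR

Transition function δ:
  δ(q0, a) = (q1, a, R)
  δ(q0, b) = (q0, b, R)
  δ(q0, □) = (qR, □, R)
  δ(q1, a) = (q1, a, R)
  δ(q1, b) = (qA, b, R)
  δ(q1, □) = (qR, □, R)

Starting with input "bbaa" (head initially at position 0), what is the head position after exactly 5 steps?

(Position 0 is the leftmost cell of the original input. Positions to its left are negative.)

Execution trace (head position shown):
Step 0: [q0]bbaa  (head at position 0)
Step 1: move right → b[q0]baa  (head at position 1)
Step 2: move right → bb[q0]aa  (head at position 2)
Step 3: move right → bba[q1]a  (head at position 3)
Step 4: move right → bbaa[q1]□  (head at position 4)
Step 5: move right → bbaa□[qR]□  (head at position 5)

After 5 steps, the head is at position 5.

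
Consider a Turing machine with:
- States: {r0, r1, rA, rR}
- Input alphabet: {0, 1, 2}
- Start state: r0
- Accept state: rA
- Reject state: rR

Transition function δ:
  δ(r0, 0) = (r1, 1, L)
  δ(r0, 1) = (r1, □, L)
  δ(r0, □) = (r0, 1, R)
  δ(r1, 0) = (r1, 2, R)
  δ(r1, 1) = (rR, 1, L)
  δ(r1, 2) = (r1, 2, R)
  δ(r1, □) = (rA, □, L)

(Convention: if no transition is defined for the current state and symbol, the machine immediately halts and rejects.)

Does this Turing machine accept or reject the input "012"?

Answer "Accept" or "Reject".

Execution trace:
Initial: [r0]012
Step 1: δ(r0, 0) = (r1, 1, L) → [r1]□112
Step 2: δ(r1, □) = (rA, □, L) → [rA]□□112

The machine reaches the accept state rA and halts.

Answer: Accept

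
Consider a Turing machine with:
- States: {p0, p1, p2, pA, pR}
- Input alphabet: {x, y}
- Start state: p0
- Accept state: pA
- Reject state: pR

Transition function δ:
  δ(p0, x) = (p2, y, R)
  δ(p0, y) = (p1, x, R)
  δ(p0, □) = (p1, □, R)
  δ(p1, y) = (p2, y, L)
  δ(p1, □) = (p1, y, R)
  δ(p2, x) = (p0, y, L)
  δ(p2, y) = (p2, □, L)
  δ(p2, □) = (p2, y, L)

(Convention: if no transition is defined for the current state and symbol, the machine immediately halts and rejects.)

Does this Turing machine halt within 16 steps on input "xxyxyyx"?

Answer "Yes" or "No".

Execution trace:
Initial: [p0]xxyxyyx
Step 1: δ(p0, x) = (p2, y, R) → y[p2]xyxyyx
Step 2: δ(p2, x) = (p0, y, L) → [p0]yyyxyyx
Step 3: δ(p0, y) = (p1, x, R) → x[p1]yyxyyx
Step 4: δ(p1, y) = (p2, y, L) → [p2]xyyxyyx
Step 5: δ(p2, x) = (p0, y, L) → [p0]□yyyxyyx
Step 6: δ(p0, □) = (p1, □, R) → □[p1]yyyxyyx
Step 7: δ(p1, y) = (p2, y, L) → [p2]□yyyxyyx
Step 8: δ(p2, □) = (p2, y, L) → [p2]□yyyyxyyx
Step 9: δ(p2, □) = (p2, y, L) → [p2]□yyyyyxyyx
Step 10: δ(p2, □) = (p2, y, L) → [p2]□yyyyyyxyyx
Step 11: δ(p2, □) = (p2, y, L) → [p2]□yyyyyyyxyyx
Step 12: δ(p2, □) = (p2, y, L) → [p2]□yyyyyyyyxyyx
Step 13: δ(p2, □) = (p2, y, L) → [p2]□yyyyyyyyyxyyx
Step 14: δ(p2, □) = (p2, y, L) → [p2]□yyyyyyyyyyxyyx
Step 15: δ(p2, □) = (p2, y, L) → [p2]□yyyyyyyyyyyxyyx
Step 16: δ(p2, □) = (p2, y, L) → [p2]□yyyyyyyyyyyyxyyx

The machine has not reached a halting state after 16 steps.
The machine did not halt within the 16-step bound.

Answer: No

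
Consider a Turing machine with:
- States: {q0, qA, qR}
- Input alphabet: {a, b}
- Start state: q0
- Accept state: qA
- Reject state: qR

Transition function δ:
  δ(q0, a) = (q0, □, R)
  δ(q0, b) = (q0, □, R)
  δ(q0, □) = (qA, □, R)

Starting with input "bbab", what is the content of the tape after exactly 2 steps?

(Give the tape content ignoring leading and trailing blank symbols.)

Execution trace:
Initial: [q0]bbab
Step 1: δ(q0, b) = (q0, □, R) → □[q0]bab
Step 2: δ(q0, b) = (q0, □, R) → □□[q0]ab

After 2 steps, the tape (ignoring leading/trailing blanks) is: ab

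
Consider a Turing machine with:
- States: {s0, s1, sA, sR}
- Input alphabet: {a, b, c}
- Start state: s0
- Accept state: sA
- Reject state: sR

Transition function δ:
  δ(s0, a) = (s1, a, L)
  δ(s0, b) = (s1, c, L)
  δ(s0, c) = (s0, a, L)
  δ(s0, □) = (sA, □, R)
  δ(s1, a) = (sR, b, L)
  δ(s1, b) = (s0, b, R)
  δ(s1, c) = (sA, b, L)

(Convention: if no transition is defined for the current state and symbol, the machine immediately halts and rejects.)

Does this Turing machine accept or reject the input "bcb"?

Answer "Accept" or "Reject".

Execution trace:
Initial: [s0]bcb
Step 1: δ(s0, b) = (s1, c, L) → [s1]□ccb

No transition is defined for δ(s1, □). By convention the machine halts and rejects.

Answer: Reject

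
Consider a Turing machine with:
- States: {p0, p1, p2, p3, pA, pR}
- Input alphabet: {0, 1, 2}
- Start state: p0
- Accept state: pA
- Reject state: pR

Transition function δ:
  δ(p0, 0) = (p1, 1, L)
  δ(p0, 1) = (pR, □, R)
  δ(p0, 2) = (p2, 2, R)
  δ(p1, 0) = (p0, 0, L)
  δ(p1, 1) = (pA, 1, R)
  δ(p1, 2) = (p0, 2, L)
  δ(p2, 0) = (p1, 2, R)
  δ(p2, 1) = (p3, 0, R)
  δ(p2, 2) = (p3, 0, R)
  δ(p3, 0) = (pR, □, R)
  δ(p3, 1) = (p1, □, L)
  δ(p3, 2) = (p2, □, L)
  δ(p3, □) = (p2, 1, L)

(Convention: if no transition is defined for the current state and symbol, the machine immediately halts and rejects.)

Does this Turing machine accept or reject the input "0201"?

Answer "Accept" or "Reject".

Execution trace:
Initial: [p0]0201
Step 1: δ(p0, 0) = (p1, 1, L) → [p1]□1201

No transition is defined for δ(p1, □). By convention the machine halts and rejects.

Answer: Reject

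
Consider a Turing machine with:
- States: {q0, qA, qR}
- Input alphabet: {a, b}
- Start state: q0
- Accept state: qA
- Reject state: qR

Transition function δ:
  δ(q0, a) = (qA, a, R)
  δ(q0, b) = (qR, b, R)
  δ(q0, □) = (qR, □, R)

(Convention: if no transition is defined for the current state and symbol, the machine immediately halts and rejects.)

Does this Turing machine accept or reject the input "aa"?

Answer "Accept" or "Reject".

Execution trace:
Initial: [q0]aa
Step 1: δ(q0, a) = (qA, a, R) → a[qA]a

The machine reaches the accept state qA and halts.

Answer: Accept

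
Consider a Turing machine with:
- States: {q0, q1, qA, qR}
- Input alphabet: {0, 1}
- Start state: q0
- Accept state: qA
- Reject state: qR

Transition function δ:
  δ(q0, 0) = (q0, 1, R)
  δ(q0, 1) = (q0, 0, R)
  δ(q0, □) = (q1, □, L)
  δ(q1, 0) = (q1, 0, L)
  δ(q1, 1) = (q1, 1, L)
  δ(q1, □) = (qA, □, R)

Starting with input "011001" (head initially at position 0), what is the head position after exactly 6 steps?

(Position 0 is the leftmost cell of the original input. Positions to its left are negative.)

Execution trace (head position shown):
Step 0: [q0]011001  (head at position 0)
Step 1: move right → 1[q0]11001  (head at position 1)
Step 2: move right → 10[q0]1001  (head at position 2)
Step 3: move right → 100[q0]001  (head at position 3)
Step 4: move right → 1001[q0]01  (head at position 4)
Step 5: move right → 10011[q0]1  (head at position 5)
Step 6: move right → 100110[q0]□  (head at position 6)

After 6 steps, the head is at position 6.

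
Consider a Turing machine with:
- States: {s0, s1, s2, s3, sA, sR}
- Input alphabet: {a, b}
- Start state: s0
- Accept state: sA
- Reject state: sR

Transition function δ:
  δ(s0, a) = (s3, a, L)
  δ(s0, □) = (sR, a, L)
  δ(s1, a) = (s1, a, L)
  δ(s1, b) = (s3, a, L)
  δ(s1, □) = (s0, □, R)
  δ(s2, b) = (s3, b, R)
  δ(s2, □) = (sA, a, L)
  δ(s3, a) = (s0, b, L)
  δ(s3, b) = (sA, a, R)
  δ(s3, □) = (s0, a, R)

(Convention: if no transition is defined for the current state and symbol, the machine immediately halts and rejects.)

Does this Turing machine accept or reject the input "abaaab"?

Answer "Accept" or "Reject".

Execution trace:
Initial: [s0]abaaab
Step 1: δ(s0, a) = (s3, a, L) → [s3]□abaaab
Step 2: δ(s3, □) = (s0, a, R) → a[s0]abaaab
Step 3: δ(s0, a) = (s3, a, L) → [s3]aabaaab
Step 4: δ(s3, a) = (s0, b, L) → [s0]□babaaab
Step 5: δ(s0, □) = (sR, a, L) → [sR]□ababaaab

The machine reaches the reject state sR and halts.

Answer: Reject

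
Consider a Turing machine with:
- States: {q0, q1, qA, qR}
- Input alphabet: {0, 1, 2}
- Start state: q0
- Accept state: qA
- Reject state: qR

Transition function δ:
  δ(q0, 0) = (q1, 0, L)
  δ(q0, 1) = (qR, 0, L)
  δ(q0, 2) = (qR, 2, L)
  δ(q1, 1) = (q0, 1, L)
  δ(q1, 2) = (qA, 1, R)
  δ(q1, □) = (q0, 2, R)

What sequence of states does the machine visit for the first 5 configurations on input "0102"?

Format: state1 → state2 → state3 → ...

Execution trace:
Initial: [q0]0102
Step 1: δ(q0, 0) = (q1, 0, L) → [q1]□0102
Step 2: δ(q1, □) = (q0, 2, R) → 2[q0]0102
Step 3: δ(q0, 0) = (q1, 0, L) → [q1]20102
Step 4: δ(q1, 2) = (qA, 1, R) → 1[qA]0102

The machine reaches the accept state qA and halts.

State sequence: q0 → q1 → q0 → q1 → qA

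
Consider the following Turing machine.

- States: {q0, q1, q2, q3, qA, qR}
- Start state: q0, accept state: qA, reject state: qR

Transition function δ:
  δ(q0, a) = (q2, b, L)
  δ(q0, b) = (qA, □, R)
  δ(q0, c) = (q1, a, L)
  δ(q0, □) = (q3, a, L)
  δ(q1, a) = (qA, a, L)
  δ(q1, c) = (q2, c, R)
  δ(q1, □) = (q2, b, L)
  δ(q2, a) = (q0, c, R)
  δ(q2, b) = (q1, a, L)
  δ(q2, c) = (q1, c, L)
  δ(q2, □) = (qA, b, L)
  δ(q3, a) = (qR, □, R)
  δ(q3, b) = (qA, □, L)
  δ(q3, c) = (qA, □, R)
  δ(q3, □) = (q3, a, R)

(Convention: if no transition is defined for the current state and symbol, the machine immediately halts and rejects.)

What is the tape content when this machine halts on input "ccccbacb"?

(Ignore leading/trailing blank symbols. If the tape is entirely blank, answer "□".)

Execution trace:
Initial: [q0]ccccbacb
Step 1: δ(q0, c) = (q1, a, L) → [q1]□acccbacb
Step 2: δ(q1, □) = (q2, b, L) → [q2]□bacccbacb
Step 3: δ(q2, □) = (qA, b, L) → [qA]□bbacccbacb

The machine reaches the accept state qA and halts.

Final tape (ignoring leading/trailing blanks): bbacccbacb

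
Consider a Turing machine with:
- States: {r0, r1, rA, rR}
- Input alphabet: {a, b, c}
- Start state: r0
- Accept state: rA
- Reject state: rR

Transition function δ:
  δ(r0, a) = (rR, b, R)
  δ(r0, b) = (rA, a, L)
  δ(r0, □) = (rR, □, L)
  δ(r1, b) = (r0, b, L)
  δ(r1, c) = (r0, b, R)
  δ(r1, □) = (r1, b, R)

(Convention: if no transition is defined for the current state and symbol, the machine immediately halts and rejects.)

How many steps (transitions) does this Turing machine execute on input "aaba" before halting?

Execution trace:
Initial: [r0]aaba
Step 1: δ(r0, a) = (rR, b, R) → b[rR]aba

The machine reaches the reject state rR and halts.

The machine executed 1 step before halting.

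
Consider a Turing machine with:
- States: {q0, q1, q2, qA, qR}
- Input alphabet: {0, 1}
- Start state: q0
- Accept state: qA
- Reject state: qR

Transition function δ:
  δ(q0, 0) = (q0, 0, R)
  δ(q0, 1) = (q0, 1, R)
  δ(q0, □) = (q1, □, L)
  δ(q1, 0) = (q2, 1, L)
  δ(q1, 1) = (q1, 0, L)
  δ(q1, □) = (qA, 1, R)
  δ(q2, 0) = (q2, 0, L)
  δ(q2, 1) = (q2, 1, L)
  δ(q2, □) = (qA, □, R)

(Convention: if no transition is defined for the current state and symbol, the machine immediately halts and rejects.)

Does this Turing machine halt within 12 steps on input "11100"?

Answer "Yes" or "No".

Execution trace:
Initial: [q0]11100
Step 1: δ(q0, 1) = (q0, 1, R) → 1[q0]1100
Step 2: δ(q0, 1) = (q0, 1, R) → 11[q0]100
Step 3: δ(q0, 1) = (q0, 1, R) → 111[q0]00
Step 4: δ(q0, 0) = (q0, 0, R) → 1110[q0]0
Step 5: δ(q0, 0) = (q0, 0, R) → 11100[q0]□
Step 6: δ(q0, □) = (q1, □, L) → 1110[q1]0□
Step 7: δ(q1, 0) = (q2, 1, L) → 111[q2]01□
Step 8: δ(q2, 0) = (q2, 0, L) → 11[q2]101□
Step 9: δ(q2, 1) = (q2, 1, L) → 1[q2]1101□
Step 10: δ(q2, 1) = (q2, 1, L) → [q2]11101□
Step 11: δ(q2, 1) = (q2, 1, L) → [q2]□11101□
Step 12: δ(q2, □) = (qA, □, R) → □[qA]11101□

The machine reaches the accept state qA and halts.
The machine halted after 12 steps (within the 12-step bound).

Answer: Yes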